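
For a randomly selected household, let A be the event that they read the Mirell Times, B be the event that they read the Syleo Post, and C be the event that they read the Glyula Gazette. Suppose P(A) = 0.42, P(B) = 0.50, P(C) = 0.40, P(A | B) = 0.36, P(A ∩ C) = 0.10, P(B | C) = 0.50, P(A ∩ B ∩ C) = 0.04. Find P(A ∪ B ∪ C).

0.88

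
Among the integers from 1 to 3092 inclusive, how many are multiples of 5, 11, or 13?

⌊3092/5⌋ + ⌊3092/11⌋ + ⌊3092/13⌋ − ⌊3092/55⌋ − ⌊3092/65⌋ − ⌊3092/143⌋ + ⌊3092/715⌋ = 618 + 281 + 237 − 56 − 47 − 21 + 4 = 1016

1016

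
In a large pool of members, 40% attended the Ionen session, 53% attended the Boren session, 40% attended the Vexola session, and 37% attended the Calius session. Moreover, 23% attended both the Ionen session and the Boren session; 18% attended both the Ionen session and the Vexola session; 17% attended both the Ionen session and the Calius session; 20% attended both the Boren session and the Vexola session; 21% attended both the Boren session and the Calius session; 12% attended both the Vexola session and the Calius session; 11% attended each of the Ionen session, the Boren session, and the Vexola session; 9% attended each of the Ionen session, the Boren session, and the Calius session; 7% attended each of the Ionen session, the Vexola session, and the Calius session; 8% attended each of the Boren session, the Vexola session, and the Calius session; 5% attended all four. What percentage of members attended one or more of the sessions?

89%

By inclusion-exclusion,
P(at least one) = 40 + 53 + 40 + 37 − 23 − 18 − 17 − 20 − 21 − 12 + 11 + 9 + 7 + 8 − 5 = 89%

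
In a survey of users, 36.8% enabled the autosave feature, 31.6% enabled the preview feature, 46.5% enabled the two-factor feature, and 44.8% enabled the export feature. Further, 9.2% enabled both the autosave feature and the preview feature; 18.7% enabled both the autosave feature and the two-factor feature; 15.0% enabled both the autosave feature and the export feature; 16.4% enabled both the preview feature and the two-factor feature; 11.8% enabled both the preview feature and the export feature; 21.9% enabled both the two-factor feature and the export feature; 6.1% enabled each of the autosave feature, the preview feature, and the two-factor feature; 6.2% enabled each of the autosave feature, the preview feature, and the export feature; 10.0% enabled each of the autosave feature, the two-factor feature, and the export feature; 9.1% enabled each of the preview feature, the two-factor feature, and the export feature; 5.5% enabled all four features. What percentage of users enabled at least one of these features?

92.6%

P(union) = 36.8 + 31.6 + 46.5 + 44.8 − 9.2 − 18.7 − 15.0 − 16.4 − 11.8 − 21.9 + 6.1 + 6.2 + 10.0 + 9.1 − 5.5 = 92.6%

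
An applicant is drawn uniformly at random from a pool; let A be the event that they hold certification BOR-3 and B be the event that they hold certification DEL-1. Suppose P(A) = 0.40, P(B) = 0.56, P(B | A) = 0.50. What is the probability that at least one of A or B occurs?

P(A ∩ B) = P(A)·P(B|A) = 0.40 × 0.50 = 0.20
Apply inclusion-exclusion:
P(A ∪ B) = 0.40 + 0.56 − 0.20 = 0.76

0.76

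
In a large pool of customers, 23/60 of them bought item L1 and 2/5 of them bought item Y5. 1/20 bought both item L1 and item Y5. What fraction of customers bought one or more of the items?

Apply inclusion-exclusion:
P(at least one) = 23/60 + 2/5 − 1/20 = 11/15

11/15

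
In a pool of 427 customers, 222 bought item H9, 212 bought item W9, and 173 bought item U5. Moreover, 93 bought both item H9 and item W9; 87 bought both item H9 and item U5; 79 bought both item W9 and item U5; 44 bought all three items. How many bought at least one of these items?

392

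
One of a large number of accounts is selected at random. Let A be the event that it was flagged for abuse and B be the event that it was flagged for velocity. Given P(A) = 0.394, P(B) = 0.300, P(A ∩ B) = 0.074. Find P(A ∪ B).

0.620

Apply inclusion-exclusion:
P(A ∪ B) = 0.394 + 0.300 − 0.074 = 0.620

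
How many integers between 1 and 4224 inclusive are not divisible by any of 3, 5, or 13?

2080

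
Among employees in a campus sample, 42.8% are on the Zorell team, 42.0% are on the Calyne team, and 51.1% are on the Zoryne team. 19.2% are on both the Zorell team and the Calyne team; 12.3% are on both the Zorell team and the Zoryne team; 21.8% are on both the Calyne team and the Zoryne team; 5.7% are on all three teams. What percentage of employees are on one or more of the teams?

88.3%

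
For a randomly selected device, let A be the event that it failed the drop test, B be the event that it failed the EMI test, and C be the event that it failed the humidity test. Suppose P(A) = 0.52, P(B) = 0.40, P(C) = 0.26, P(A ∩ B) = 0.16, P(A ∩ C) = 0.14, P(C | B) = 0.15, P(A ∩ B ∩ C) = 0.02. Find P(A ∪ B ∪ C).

P(B ∩ C) = P(B)·P(C|B) = 0.40 × 0.15 = 0.06
P(A ∪ B ∪ C) = 0.52 + 0.40 + 0.26 − 0.16 − 0.14 − 0.06 + 0.02 = 0.84

0.84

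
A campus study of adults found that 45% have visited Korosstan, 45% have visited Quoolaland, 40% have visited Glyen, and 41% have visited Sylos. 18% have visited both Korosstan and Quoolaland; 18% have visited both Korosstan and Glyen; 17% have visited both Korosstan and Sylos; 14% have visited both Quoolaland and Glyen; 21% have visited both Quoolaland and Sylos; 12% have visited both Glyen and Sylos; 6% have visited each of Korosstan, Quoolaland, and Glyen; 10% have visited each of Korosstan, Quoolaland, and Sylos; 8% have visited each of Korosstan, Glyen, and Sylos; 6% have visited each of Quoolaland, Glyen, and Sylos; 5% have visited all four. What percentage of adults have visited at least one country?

96%

Using inclusion–exclusion:
P(at least one) = 45 + 45 + 40 + 41 − 18 − 18 − 17 − 14 − 21 − 12 + 6 + 10 + 8 + 6 − 5 = 96%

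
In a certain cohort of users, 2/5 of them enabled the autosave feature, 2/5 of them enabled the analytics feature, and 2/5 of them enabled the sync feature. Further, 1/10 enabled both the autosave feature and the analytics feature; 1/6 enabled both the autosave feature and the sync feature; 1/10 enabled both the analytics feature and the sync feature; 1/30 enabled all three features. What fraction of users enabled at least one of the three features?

13/15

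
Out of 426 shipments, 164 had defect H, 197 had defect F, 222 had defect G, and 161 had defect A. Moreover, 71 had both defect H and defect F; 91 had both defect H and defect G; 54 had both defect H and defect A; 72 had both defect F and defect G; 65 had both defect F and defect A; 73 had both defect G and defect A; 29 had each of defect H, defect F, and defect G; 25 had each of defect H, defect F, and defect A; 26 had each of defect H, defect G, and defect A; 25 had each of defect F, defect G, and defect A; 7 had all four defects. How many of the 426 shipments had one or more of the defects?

416

Inclusion–exclusion gives
|at least one| = 164 + 197 + 222 + 161 − 71 − 91 − 54 − 72 − 65 − 73 + 29 + 25 + 26 + 25 − 7 = 416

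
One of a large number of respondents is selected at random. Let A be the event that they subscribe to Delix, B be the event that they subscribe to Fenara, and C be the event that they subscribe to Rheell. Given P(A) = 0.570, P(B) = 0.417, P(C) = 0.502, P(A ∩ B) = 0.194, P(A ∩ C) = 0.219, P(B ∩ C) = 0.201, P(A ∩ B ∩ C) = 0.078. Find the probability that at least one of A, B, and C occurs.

By inclusion–exclusion:
P(A ∪ B ∪ C) = 0.570 + 0.417 + 0.502 − 0.194 − 0.219 − 0.201 + 0.078 = 0.953

0.953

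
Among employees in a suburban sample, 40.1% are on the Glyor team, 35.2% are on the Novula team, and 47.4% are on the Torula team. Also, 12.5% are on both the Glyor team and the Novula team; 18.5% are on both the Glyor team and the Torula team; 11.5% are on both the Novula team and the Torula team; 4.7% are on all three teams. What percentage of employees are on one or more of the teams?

Using inclusion–exclusion:
P(union) = 40.1 + 35.2 + 47.4 − 12.5 − 18.5 − 11.5 + 4.7 = 84.9%

84.9%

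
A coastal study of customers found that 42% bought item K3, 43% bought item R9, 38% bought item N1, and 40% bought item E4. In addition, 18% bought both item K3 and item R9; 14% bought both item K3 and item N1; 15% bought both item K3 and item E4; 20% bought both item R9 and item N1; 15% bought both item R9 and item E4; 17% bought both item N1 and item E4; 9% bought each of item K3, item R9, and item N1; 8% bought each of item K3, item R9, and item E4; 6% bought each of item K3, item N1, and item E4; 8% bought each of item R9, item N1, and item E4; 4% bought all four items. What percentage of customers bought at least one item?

91%

Apply inclusion-exclusion:
P(union) = 42 + 43 + 38 + 40 − 18 − 14 − 15 − 20 − 15 − 17 + 9 + 8 + 6 + 8 − 4 = 91%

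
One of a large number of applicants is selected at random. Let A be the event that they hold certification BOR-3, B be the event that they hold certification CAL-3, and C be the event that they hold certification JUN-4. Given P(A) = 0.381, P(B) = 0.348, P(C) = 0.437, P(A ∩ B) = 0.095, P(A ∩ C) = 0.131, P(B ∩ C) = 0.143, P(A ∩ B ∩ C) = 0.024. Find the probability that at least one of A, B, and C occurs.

Apply inclusion-exclusion:
P(A ∪ B ∪ C) = 0.381 + 0.348 + 0.437 − 0.095 − 0.131 − 0.143 + 0.024 = 0.821

0.821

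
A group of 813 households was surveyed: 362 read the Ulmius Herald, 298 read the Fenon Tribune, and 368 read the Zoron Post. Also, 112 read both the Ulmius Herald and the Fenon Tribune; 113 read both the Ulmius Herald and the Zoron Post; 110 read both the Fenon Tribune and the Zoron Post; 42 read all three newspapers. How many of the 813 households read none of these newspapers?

Inclusion–exclusion gives
N(≥1) = 362 + 298 + 368 − 112 − 113 − 110 + 42 = 735
None: 813 − 735 = 78

78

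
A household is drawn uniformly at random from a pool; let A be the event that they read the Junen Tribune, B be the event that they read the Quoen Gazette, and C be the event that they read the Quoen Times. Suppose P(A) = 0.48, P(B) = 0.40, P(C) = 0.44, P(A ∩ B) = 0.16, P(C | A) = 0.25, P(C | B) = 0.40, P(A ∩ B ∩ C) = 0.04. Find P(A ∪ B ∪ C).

0.92

P(A ∩ C) = P(A)·P(C|A) = 0.48 × 0.25 = 0.12
P(B ∩ C) = P(B)·P(C|B) = 0.40 × 0.40 = 0.16
P(A ∪ B ∪ C) = 0.48 + 0.40 + 0.44 − 0.16 − 0.12 − 0.16 + 0.04 = 0.92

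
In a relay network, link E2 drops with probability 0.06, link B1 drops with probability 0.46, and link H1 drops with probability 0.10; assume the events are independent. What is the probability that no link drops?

Independence gives P(none) = ∏(1 − pᵢ).
P(none) = (1 − 0.06) × (1 − 0.46) × (1 − 0.10) = 0.94 × 0.54 × 0.90 = 0.45684

0.45684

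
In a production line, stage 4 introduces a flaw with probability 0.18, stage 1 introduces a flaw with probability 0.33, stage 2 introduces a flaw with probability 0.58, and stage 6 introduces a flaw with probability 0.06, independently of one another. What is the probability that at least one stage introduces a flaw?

0.78309688

P(none) = (1 − 0.18) × (1 − 0.33) × (1 − 0.58) × (1 − 0.06) = 0.82 × 0.67 × 0.42 × 0.94 = 0.21690312
P(at least one) = 1 − 0.21690312 = 0.78309688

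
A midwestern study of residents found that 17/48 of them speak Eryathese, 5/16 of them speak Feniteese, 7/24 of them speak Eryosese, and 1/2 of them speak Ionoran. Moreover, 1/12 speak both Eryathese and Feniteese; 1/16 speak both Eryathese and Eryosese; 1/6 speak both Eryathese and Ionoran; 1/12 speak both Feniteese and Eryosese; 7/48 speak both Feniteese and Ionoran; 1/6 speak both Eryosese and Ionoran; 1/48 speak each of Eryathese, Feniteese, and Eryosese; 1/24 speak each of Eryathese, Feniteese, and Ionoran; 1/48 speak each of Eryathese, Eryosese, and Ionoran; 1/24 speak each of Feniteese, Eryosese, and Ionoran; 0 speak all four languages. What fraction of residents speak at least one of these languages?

7/8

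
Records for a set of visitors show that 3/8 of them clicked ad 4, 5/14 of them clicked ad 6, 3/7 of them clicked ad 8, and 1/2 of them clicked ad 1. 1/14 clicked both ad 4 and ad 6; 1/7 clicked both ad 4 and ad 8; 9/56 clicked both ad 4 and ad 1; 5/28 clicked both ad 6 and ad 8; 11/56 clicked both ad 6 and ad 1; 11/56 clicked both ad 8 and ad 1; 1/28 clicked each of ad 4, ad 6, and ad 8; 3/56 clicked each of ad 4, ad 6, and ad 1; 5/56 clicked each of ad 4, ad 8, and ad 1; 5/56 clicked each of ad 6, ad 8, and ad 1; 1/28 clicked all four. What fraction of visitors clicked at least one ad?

53/56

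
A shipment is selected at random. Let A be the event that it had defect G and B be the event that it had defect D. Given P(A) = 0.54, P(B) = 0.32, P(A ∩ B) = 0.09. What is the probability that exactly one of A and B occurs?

P(exactly one) = 0.54 + 0.32 − 2·0.09 = 0.68

0.68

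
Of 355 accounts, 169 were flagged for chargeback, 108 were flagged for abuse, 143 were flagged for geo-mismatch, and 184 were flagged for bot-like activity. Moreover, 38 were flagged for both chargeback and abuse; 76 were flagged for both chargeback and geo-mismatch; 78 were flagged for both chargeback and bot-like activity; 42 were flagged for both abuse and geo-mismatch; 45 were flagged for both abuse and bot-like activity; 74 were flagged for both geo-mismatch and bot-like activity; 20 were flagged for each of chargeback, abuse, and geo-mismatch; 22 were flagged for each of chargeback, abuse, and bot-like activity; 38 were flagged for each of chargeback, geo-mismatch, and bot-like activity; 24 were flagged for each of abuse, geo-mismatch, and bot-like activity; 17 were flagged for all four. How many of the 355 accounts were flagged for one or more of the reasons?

338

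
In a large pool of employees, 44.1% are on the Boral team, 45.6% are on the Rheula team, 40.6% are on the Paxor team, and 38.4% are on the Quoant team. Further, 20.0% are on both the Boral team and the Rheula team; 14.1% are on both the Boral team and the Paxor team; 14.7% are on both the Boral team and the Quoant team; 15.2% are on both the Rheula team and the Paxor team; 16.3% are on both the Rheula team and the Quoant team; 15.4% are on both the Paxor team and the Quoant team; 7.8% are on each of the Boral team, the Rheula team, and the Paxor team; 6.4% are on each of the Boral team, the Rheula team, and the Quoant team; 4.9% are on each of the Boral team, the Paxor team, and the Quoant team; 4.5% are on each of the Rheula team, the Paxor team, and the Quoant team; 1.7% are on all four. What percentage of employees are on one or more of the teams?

94.9%

P(≥1) = 44.1 + 45.6 + 40.6 + 38.4 − 20.0 − 14.1 − 14.7 − 15.2 − 16.3 − 15.4 + 7.8 + 6.4 + 4.9 + 4.5 − 1.7 = 94.9%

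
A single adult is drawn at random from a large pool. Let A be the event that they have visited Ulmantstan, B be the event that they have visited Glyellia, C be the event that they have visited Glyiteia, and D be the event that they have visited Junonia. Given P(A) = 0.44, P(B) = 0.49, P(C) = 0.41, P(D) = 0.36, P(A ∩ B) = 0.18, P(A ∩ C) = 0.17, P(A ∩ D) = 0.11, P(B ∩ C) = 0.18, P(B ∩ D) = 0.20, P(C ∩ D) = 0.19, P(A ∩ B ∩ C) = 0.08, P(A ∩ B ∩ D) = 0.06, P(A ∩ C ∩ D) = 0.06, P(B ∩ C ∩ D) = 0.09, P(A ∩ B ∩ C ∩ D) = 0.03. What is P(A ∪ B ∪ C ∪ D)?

P(A ∪ B ∪ C ∪ D) = 0.44 + 0.49 + 0.41 + 0.36 − 0.18 − 0.17 − 0.11 − 0.18 − 0.20 − 0.19 + 0.08 + 0.06 + 0.06 + 0.09 − 0.03 = 0.93

0.93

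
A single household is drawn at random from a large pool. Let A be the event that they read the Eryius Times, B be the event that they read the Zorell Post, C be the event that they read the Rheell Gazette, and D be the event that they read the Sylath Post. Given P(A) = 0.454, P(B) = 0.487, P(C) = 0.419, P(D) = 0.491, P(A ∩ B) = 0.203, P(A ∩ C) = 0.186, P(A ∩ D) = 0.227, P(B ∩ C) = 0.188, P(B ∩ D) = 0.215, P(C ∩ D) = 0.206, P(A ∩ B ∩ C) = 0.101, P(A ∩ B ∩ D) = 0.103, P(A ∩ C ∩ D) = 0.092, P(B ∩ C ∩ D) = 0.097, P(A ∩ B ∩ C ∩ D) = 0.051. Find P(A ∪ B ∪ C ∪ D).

0.968

By inclusion–exclusion:
P(A ∪ B ∪ C ∪ D) = 0.454 + 0.487 + 0.419 + 0.491 − 0.203 − 0.186 − 0.227 − 0.188 − 0.215 − 0.206 + 0.101 + 0.103 + 0.092 + 0.097 − 0.051 = 0.968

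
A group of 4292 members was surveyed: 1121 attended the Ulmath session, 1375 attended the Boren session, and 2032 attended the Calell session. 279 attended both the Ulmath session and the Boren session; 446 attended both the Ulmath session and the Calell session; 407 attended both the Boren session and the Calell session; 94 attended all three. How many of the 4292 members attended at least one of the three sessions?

3490

|at least one| = 1121 + 1375 + 2032 − 279 − 446 − 407 + 94 = 3490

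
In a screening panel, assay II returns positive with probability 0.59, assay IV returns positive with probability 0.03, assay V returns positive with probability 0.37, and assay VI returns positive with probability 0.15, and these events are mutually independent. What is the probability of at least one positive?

0.78703165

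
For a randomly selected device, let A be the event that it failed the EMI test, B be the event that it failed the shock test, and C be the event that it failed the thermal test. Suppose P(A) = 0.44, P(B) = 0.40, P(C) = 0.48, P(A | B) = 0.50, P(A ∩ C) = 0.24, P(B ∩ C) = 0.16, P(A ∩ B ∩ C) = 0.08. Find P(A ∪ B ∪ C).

P(A ∩ B) = P(B)·P(A|B) = 0.40 × 0.50 = 0.20
Apply inclusion-exclusion:
P(A ∪ B ∪ C) = 0.44 + 0.40 + 0.48 − 0.20 − 0.24 − 0.16 + 0.08 = 0.80

0.80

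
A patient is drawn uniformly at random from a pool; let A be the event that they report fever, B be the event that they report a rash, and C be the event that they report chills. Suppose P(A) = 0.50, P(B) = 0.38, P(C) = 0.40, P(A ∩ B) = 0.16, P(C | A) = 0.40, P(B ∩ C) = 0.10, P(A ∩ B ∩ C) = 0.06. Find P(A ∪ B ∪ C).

P(A ∩ C) = P(A)·P(C|A) = 0.50 × 0.40 = 0.20
P(A ∪ B ∪ C) = 0.50 + 0.38 + 0.40 − 0.16 − 0.20 − 0.10 + 0.06 = 0.88

0.88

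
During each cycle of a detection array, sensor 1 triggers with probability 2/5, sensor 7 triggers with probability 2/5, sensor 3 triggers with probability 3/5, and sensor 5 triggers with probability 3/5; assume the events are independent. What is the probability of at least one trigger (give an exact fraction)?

P(none) = (1 − 2/5) × (1 − 2/5) × (1 − 3/5) × (1 − 3/5) = 3/5 × 3/5 × 2/5 × 2/5 = 36/625
P(at least one) = 1 − 36/625 = 589/625

589/625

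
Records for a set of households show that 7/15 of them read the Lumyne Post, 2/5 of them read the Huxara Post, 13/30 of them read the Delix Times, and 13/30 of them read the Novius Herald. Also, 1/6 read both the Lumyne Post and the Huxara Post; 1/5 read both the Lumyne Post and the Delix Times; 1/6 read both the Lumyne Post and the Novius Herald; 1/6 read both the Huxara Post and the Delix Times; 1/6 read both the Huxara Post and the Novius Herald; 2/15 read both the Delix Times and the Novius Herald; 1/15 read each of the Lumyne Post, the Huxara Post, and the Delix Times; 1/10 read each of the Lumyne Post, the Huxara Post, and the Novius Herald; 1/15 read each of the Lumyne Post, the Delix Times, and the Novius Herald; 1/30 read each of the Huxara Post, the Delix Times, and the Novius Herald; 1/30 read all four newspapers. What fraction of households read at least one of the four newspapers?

P(≥1) = 7/15 + 2/5 + 13/30 + 13/30 − 1/6 − 1/5 − 1/6 − 1/6 − 1/6 − 2/15 + 1/15 + 1/10 + 1/15 + 1/30 − 1/30 = 29/30

29/30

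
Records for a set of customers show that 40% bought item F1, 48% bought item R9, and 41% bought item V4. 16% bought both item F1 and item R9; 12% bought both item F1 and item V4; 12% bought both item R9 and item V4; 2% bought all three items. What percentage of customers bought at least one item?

91%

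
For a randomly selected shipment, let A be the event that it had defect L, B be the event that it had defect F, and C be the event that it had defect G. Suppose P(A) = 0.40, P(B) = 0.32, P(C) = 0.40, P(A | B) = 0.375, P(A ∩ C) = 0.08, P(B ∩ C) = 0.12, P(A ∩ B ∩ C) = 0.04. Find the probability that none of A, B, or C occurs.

P(A ∩ B) = P(B)·P(A|B) = 0.32 × 0.375 = 0.12
Inclusion–exclusion gives
P(A ∪ B ∪ C) = 0.40 + 0.32 + 0.40 − 0.12 − 0.08 − 0.12 + 0.04 = 0.84
P(none) = 1 − 0.84 = 0.16

0.16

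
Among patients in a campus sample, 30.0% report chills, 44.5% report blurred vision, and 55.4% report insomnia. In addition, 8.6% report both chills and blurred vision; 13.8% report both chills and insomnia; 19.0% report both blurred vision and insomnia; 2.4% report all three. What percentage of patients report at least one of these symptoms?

90.9%

Inclusion–exclusion gives
P(≥1) = 30.0 + 44.5 + 55.4 − 8.6 − 13.8 − 19.0 + 2.4 = 90.9%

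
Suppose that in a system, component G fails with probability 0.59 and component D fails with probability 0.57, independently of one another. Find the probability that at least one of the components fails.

0.8237

P(none) = (1 − 0.59) × (1 − 0.57) = 0.41 × 0.43 = 0.1763
P(at least one) = 1 − 0.1763 = 0.8237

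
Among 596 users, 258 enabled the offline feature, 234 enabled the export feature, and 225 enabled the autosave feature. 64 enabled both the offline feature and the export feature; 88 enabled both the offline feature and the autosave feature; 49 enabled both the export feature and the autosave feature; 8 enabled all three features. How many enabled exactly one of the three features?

339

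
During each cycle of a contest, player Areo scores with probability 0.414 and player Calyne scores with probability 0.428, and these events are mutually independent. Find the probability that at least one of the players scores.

0.664808

P(none) = (1 − 0.414) × (1 − 0.428) = 0.586 × 0.572 = 0.335192
P(at least one) = 1 − 0.335192 = 0.664808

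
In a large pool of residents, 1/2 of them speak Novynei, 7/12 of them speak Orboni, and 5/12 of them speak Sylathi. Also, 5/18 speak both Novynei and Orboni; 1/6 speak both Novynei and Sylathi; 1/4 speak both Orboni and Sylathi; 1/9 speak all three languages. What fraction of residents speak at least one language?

11/12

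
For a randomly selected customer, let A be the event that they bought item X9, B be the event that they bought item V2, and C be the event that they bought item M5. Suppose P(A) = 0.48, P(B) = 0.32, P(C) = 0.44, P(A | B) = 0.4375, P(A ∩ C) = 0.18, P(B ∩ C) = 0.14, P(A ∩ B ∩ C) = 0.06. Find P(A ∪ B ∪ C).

0.84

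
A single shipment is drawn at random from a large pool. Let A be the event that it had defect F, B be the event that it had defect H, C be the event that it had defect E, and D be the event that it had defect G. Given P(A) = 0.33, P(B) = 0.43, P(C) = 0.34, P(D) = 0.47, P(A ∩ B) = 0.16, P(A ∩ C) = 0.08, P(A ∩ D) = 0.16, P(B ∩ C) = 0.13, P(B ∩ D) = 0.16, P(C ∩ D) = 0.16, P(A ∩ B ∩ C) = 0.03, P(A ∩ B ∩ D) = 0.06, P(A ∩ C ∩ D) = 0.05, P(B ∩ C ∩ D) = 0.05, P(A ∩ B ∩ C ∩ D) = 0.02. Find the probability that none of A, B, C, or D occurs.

Using inclusion–exclusion:
P(A ∪ B ∪ C ∪ D) = 0.33 + 0.43 + 0.34 + 0.47 − 0.16 − 0.08 − 0.16 − 0.13 − 0.16 − 0.16 + 0.03 + 0.06 + 0.05 + 0.05 − 0.02 = 0.89
P(none) = 1 − 0.89 = 0.11

0.11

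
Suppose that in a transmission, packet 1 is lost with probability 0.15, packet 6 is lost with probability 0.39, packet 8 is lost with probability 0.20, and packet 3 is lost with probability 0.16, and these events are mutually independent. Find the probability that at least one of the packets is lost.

P(none) = (1 − 0.15) × (1 − 0.39) × (1 − 0.20) × (1 − 0.16) = 0.85 × 0.61 × 0.80 × 0.84 = 0.348432
P(at least one) = 1 − 0.348432 = 0.651568

0.651568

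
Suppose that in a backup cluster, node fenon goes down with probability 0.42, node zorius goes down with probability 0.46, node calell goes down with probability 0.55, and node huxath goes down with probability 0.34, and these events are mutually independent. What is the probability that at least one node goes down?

0.9069796

P(none) = (1 − 0.42) × (1 − 0.46) × (1 − 0.55) × (1 − 0.34) = 0.58 × 0.54 × 0.45 × 0.66 = 0.0930204
P(at least one) = 1 − 0.0930204 = 0.9069796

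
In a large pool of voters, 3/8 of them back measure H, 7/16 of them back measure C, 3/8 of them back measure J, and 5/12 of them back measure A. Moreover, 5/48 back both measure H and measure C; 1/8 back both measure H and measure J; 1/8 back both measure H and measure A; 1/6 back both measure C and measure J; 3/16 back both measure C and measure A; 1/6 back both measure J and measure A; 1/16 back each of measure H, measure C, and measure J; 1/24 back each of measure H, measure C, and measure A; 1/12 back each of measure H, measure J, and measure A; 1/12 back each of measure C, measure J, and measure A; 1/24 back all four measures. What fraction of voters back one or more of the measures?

P(union) = 3/8 + 7/16 + 3/8 + 5/12 − 5/48 − 1/8 − 1/8 − 1/6 − 3/16 − 1/6 + 1/16 + 1/24 + 1/12 + 1/12 − 1/24 = 23/24

23/24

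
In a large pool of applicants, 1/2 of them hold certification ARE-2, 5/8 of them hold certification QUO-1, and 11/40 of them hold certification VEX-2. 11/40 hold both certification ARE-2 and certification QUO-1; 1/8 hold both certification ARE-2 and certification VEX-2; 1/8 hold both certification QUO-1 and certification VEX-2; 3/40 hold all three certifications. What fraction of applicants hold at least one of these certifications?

19/20

Using inclusion–exclusion:
P(union) = 1/2 + 5/8 + 11/40 − 11/40 − 1/8 − 1/8 + 3/40 = 19/20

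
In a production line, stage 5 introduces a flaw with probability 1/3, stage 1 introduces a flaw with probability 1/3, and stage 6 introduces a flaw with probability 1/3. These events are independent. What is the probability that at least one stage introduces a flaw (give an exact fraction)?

Independence gives P(none) = ∏(1 − pᵢ).
P(none) = (1 − 1/3) × (1 − 1/3) × (1 − 1/3) = 2/3 × 2/3 × 2/3 = 8/27
P(at least one) = 1 − 8/27 = 19/27

19/27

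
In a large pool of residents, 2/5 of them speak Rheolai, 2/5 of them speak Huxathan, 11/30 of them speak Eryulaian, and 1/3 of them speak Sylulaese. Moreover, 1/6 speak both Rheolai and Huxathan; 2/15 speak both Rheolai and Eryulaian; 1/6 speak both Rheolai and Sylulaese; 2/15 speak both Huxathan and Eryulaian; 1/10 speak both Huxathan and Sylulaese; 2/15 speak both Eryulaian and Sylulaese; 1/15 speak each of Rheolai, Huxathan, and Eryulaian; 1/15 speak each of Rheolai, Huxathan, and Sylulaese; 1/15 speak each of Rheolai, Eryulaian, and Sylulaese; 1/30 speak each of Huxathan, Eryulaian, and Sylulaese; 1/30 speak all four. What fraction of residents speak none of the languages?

Apply inclusion-exclusion:
P(at least one) = 2/5 + 2/5 + 11/30 + 1/3 − 1/6 − 2/15 − 1/6 − 2/15 − 1/10 − 2/15 + 1/15 + 1/15 + 1/15 + 1/30 − 1/30 = 13/15
P(none) = 1 − 13/15 = 2/15

2/15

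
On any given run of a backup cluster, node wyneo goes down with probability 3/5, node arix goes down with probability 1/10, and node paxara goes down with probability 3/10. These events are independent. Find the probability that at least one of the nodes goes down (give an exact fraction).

P(none) = (1 − 3/5) × (1 − 1/10) × (1 − 3/10) = 2/5 × 9/10 × 7/10 = 63/250
P(at least one) = 1 − 63/250 = 187/250

187/250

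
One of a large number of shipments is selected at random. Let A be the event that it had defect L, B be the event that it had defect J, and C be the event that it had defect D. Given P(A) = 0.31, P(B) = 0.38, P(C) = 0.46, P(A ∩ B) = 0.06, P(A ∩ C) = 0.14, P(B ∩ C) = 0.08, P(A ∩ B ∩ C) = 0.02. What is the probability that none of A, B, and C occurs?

P(A ∪ B ∪ C) = 0.31 + 0.38 + 0.46 − 0.06 − 0.14 − 0.08 + 0.02 = 0.89
P(none) = 1 − 0.89 = 0.11

0.11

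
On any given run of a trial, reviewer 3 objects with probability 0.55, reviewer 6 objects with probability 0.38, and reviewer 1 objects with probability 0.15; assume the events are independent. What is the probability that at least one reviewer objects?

P(none) = (1 − 0.55) × (1 − 0.38) × (1 − 0.15) = 0.45 × 0.62 × 0.85 = 0.23715
P(at least one) = 1 − 0.23715 = 0.76285

0.76285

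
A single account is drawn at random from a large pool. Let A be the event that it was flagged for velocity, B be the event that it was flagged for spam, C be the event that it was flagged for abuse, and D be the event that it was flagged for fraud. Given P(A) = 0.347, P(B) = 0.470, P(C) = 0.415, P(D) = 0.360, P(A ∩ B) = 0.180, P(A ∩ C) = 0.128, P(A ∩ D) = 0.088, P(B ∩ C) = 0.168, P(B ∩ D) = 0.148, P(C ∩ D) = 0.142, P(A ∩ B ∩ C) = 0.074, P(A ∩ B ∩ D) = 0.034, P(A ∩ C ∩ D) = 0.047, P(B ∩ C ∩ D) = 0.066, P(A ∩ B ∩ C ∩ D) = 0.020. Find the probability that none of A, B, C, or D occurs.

P(A ∪ B ∪ C ∪ D) = 0.347 + 0.470 + 0.415 + 0.360 − 0.180 − 0.128 − 0.088 − 0.168 − 0.148 − 0.142 + 0.074 + 0.034 + 0.047 + 0.066 − 0.020 = 0.939
P(none) = 1 − 0.939 = 0.061

0.061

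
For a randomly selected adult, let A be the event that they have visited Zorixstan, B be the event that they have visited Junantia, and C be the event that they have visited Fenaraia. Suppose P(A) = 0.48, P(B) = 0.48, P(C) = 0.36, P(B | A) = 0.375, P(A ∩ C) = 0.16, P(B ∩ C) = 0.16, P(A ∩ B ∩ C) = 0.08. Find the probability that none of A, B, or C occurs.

P(A ∩ B) = P(A)·P(B|A) = 0.48 × 0.375 = 0.18
P(A ∪ B ∪ C) = 0.48 + 0.48 + 0.36 − 0.18 − 0.16 − 0.16 + 0.08 = 0.90
P(none) = 1 − 0.90 = 0.10

0.10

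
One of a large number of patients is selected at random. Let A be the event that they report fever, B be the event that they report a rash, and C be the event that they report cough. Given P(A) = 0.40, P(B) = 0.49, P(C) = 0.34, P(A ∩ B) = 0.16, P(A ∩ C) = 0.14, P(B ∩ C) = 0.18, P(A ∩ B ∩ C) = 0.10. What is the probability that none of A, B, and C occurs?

0.15

P(A ∪ B ∪ C) = 0.40 + 0.49 + 0.34 − 0.16 − 0.14 − 0.18 + 0.10 = 0.85
P(none) = 1 − 0.85 = 0.15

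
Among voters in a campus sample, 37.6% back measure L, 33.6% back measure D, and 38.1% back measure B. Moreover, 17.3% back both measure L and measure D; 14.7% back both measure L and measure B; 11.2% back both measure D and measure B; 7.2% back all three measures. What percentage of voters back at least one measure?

P(union) = 37.6 + 33.6 + 38.1 − 17.3 − 14.7 − 11.2 + 7.2 = 73.3%

73.3%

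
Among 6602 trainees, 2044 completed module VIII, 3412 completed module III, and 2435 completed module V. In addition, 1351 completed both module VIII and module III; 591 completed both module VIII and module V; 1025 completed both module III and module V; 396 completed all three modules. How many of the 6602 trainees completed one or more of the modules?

|at least one| = 2044 + 3412 + 2435 − 1351 − 591 − 1025 + 396 = 5320

5320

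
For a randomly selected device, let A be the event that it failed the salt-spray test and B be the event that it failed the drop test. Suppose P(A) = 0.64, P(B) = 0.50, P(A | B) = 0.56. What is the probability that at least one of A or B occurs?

P(A ∩ B) = P(B)·P(A|B) = 0.50 × 0.56 = 0.28
By inclusion–exclusion:
P(A ∪ B) = 0.64 + 0.50 − 0.28 = 0.86

0.86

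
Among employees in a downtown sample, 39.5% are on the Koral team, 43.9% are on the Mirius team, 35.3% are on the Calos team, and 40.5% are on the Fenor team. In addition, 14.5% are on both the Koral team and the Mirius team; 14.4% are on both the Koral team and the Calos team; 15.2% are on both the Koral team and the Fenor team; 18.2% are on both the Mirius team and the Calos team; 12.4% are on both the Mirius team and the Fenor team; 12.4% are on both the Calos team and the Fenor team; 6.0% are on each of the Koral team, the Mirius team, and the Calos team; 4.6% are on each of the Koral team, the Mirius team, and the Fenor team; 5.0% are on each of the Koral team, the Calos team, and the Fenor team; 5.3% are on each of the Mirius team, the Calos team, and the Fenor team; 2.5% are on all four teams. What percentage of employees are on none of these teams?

By inclusion-exclusion,
P(≥1) = 39.5 + 43.9 + 35.3 + 40.5 − 14.5 − 14.4 − 15.2 − 18.2 − 12.4 − 12.4 + 6.0 + 4.6 + 5.0 + 5.3 − 2.5 = 90.5%
P(none) = 100% − 90.5% = 9.5%

9.5%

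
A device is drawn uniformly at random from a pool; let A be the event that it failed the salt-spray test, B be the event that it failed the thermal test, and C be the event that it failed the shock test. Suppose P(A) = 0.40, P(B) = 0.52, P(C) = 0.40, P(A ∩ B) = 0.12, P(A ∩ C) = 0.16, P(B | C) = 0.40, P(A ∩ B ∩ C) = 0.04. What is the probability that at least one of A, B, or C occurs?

0.92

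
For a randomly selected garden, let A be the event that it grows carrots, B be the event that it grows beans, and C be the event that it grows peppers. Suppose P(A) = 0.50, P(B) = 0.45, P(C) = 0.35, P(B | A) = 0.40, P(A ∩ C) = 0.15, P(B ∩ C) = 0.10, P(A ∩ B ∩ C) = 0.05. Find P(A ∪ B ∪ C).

0.90

P(A ∩ B) = P(A)·P(B|A) = 0.50 × 0.40 = 0.20
P(A ∪ B ∪ C) = 0.50 + 0.45 + 0.35 − 0.20 − 0.15 − 0.10 + 0.05 = 0.90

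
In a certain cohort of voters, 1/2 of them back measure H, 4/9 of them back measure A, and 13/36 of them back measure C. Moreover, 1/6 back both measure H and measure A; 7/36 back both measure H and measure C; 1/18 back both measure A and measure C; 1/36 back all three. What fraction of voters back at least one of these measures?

Inclusion–exclusion gives
P(≥1) = 1/2 + 4/9 + 13/36 − 1/6 − 7/36 − 1/18 + 1/36 = 11/12

11/12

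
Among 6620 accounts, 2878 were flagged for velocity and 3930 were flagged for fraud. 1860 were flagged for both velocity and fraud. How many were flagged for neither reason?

1672

By inclusion-exclusion,
|at least one| = 2878 + 3930 − 1860 = 4948
None: 6620 − 4948 = 1672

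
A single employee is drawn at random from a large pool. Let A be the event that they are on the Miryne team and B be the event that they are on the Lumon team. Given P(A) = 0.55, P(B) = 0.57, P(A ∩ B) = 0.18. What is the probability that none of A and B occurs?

0.06

Inclusion–exclusion gives
P(A ∪ B) = 0.55 + 0.57 − 0.18 = 0.94
P(none) = 1 − 0.94 = 0.06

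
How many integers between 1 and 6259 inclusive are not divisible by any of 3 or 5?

3339

2086 + 1251 − 417 = 2920
6259 − 2920 = 3339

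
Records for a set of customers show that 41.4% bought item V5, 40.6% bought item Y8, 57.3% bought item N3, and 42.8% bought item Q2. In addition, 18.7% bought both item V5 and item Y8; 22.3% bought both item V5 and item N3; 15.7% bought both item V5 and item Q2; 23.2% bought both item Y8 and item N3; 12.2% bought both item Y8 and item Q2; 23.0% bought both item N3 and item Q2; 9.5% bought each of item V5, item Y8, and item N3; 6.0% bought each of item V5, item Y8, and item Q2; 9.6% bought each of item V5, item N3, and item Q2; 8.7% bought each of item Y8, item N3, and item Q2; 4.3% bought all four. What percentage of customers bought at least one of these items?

96.5%

Apply inclusion-exclusion:
P(≥1) = 41.4 + 40.6 + 57.3 + 42.8 − 18.7 − 22.3 − 15.7 − 23.2 − 12.2 − 23.0 + 9.5 + 6.0 + 9.6 + 8.7 − 4.3 = 96.5%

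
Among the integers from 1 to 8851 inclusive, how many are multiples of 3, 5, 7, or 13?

floor(8851/3) + floor(8851/5) + floor(8851/7) + floor(8851/13) − floor(8851/15) − floor(8851/21) − floor(8851/39) − floor(8851/35) − floor(8851/65) − floor(8851/91) + floor(8851/105) + floor(8851/195) + floor(8851/273) + floor(8851/455) − floor(8851/1365) = 2950 + 1770 + 1264 + 680 − 590 − 421 − 226 − 252 − 136 − 97 + 84 + 45 + 32 + 19 − 6 = 5116

5116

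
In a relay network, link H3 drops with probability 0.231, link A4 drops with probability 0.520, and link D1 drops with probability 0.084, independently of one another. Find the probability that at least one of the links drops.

P(none) = (1 − 0.231) × (1 − 0.520) × (1 − 0.084) = 0.769 × 0.480 × 0.916 = 0.33811392
P(at least one) = 1 − 0.33811392 = 0.66188608

0.66188608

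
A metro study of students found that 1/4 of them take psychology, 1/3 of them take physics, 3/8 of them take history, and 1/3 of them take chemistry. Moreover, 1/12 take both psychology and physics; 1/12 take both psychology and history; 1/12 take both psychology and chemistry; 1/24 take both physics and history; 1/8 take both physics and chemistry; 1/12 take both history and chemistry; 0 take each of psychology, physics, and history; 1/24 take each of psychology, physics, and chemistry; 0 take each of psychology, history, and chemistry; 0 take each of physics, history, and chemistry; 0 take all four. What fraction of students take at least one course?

5/6

P(≥1) = 1/4 + 1/3 + 3/8 + 1/3 − 1/12 − 1/12 − 1/12 − 1/24 − 1/8 − 1/12 + 0 + 1/24 + 0 + 0 − 0 = 5/6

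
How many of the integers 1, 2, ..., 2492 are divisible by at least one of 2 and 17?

floor(2492/2) + floor(2492/17) − floor(2492/34) = 1246 + 146 − 73 = 1319

1319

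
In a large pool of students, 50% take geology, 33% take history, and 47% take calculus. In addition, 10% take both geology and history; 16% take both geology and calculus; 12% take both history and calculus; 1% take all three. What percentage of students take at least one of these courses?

P(at least one) = 50 + 33 + 47 − 10 − 16 − 12 + 1 = 93%

93%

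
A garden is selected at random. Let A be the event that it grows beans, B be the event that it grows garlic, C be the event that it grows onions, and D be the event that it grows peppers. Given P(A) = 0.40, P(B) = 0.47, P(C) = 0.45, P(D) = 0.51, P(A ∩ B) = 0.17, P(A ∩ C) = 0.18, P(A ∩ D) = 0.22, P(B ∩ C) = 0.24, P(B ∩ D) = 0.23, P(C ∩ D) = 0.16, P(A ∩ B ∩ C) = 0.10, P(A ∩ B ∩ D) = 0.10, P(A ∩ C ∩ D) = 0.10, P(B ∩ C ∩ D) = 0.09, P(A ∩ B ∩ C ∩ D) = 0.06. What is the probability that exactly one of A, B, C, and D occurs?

Using the inclusion–exclusion count for exactly one event:
P(exactly one) = 0.40 + 0.47 + 0.45 + 0.51 − 2·0.17 − 2·0.18 − 2·0.22 − 2·0.24 − 2·0.23 − 2·0.16 + 3·0.10 + 3·0.10 + 3·0.10 + 3·0.09 − 4·0.06 = 0.36

0.36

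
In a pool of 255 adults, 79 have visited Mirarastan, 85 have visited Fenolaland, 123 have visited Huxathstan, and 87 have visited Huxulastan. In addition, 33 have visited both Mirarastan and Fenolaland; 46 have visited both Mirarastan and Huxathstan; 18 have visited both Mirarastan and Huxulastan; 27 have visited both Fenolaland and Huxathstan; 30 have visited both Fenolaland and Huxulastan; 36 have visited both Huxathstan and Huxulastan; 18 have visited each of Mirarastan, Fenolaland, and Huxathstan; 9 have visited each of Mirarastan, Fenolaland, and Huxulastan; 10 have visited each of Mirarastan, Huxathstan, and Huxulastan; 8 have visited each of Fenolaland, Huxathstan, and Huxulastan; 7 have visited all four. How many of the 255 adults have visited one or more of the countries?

222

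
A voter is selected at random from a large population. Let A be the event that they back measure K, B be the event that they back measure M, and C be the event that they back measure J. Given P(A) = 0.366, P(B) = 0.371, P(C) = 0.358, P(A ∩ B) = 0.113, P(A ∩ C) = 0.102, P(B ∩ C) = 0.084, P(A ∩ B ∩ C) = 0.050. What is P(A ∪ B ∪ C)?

0.846

Apply inclusion-exclusion:
P(A ∪ B ∪ C) = 0.366 + 0.371 + 0.358 − 0.113 − 0.102 − 0.084 + 0.050 = 0.846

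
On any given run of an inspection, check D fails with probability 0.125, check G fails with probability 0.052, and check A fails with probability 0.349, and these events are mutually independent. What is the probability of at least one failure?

0.4599955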